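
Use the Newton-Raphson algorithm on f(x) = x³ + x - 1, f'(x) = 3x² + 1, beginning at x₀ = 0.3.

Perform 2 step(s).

f(x) = x³ + x - 1
f'(x) = 3x² + 1
x₀ = 0.3

Newton-Raphson formula: x_{n+1} = x_n - f(x_n)/f'(x_n)

Iteration 1:
  f(0.300000) = -0.673000
  f'(0.300000) = 1.270000
  x_1 = 0.300000 - (-0.673000)/1.270000 = 0.829921
Iteration 2:
  f(0.829921) = 0.401546
  f'(0.829921) = 3.066308
  x_2 = 0.829921 - 0.401546/3.066308 = 0.698967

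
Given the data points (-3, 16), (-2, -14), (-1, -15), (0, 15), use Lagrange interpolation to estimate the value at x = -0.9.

Lagrange interpolation formula:
P(x) = Σ yᵢ × Lᵢ(x)
where Lᵢ(x) = Π_{j≠i} (x - xⱼ)/(xᵢ - xⱼ)

L_0(-0.9) = (-0.9 - (-2))/(-3 - (-2)) × (-0.9 - (-1))/(-3 - (-1)) × (-0.9 - 0)/(-3 - 0) = 0.016500
L_1(-0.9) = (-0.9 - (-3))/(-2 - (-3)) × (-0.9 - (-1))/(-2 - (-1)) × (-0.9 - 0)/(-2 - 0) = -0.094500
L_2(-0.9) = (-0.9 - (-3))/(-1 - (-3)) × (-0.9 - (-2))/(-1 - (-2)) × (-0.9 - 0)/(-1 - 0) = 1.039500
L_3(-0.9) = (-0.9 - (-3))/(0 - (-3)) × (-0.9 - (-2))/(0 - (-2)) × (-0.9 - (-1))/(0 - (-1)) = 0.038500

P(-0.9) = 16×L_0(-0.9) + (-14)×L_1(-0.9) + (-15)×L_2(-0.9) + 15×L_3(-0.9)
P(-0.9) = -13.428000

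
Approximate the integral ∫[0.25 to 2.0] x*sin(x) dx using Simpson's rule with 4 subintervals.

f(x) = x*sin(x)
a = 0.25, b = 2.0, n = 4
h = (b - a)/n = 0.437500

Simpson's rule: (h/3)[f(x₀) + 4f(x₁) + 2f(x₂) + ... + f(xₙ)]

x_0 = 0.2500, f(x_0) = 0.061851, coefficient = 1
x_1 = 0.6875, f(x_1) = 0.436292, coefficient = 4
x_2 = 1.1250, f(x_2) = 1.015051, coefficient = 2
x_3 = 1.5625, f(x_3) = 1.562446, coefficient = 4
x_4 = 2.0000, f(x_4) = 1.818595, coefficient = 1

I ≈ (0.437500/3) × 11.905502 = 1.736219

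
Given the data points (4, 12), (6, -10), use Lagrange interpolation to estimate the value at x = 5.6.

Lagrange interpolation formula:
P(x) = Σ yᵢ × Lᵢ(x)
where Lᵢ(x) = Π_{j≠i} (x - xⱼ)/(xᵢ - xⱼ)

L_0(5.6) = (5.6 - 6)/(4 - 6) = 0.200000
L_1(5.6) = (5.6 - 4)/(6 - 4) = 0.800000

P(5.6) = 12×L_0(5.6) + (-10)×L_1(5.6)
P(5.6) = -5.600000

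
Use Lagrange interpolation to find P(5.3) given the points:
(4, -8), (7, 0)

Lagrange interpolation formula:
P(x) = Σ yᵢ × Lᵢ(x)
where Lᵢ(x) = Π_{j≠i} (x - xⱼ)/(xᵢ - xⱼ)

L_0(5.3) = (5.3 - 7)/(4 - 7) = 0.566667
L_1(5.3) = (5.3 - 4)/(7 - 4) = 0.433333

P(5.3) = (-8)×L_0(5.3) + 0×L_1(5.3)
P(5.3) = -4.533333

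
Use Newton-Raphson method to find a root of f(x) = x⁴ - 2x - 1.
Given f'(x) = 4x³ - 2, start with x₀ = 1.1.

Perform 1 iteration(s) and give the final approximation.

f(x) = x⁴ - 2x - 1
f'(x) = 4x³ - 2
x₀ = 1.1

Newton-Raphson formula: x_{n+1} = x_n - f(x_n)/f'(x_n)

Iteration 1:
  f(1.100000) = -1.735900
  f'(1.100000) = 3.324000
  x_1 = 1.100000 - (-1.735900)/3.324000 = 1.622232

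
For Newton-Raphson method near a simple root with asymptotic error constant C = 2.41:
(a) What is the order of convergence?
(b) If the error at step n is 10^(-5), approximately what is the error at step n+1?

(a) Newton-Raphson has quadratic (order 2) convergence near simple roots.
    This means |e_{n+1}| ≈ C|e_n|².

(b) With |e_n| = 10^(-5) and C = 2.41:
    |e_{n+1}| ≈ 2.41 × (10^(-5))² = 2.41 × 10^(-10)

(a) 2 (quadratic); (b) |e_{n+1}| ≈ 2.410e-10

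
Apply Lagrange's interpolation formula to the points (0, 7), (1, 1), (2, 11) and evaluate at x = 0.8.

Lagrange interpolation formula:
P(x) = Σ yᵢ × Lᵢ(x)
where Lᵢ(x) = Π_{j≠i} (x - xⱼ)/(xᵢ - xⱼ)

L_0(0.8) = (0.8 - 1)/(0 - 1) × (0.8 - 2)/(0 - 2) = 0.120000
L_1(0.8) = (0.8 - 0)/(1 - 0) × (0.8 - 2)/(1 - 2) = 0.960000
L_2(0.8) = (0.8 - 0)/(2 - 0) × (0.8 - 1)/(2 - 1) = -0.080000

P(0.8) = 7×L_0(0.8) + 1×L_1(0.8) + 11×L_2(0.8)
P(0.8) = 0.920000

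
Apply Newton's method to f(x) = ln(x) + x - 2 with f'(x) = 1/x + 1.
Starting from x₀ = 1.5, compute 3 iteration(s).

f(x) = ln(x) + x - 2
f'(x) = 1/x + 1
x₀ = 1.5

Newton-Raphson formula: x_{n+1} = x_n - f(x_n)/f'(x_n)

Iteration 1:
  f(1.500000) = -0.094535
  f'(1.500000) = 1.666667
  x_1 = 1.500000 - (-0.094535)/1.666667 = 1.556721
Iteration 2:
  f(1.556721) = -0.000697
  f'(1.556721) = 1.642376
  x_2 = 1.556721 - (-0.000697)/1.642376 = 1.557146
Iteration 3:
  f(1.557146) = 0.000000
  f'(1.557146) = 1.642201
  x_3 = 1.557146 - 0.000000/1.642201 = 1.557146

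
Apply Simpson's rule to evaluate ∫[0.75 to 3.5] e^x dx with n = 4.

f(x) = e^x
a = 0.75, b = 3.5, n = 4
h = (b - a)/n = 0.687500

Simpson's rule: (h/3)[f(x₀) + 4f(x₁) + 2f(x₂) + ... + f(xₙ)]

x_0 = 0.7500, f(x_0) = 2.117000, coefficient = 1
x_1 = 1.4375, f(x_1) = 4.210157, coefficient = 4
x_2 = 2.1250, f(x_2) = 8.372897, coefficient = 2
x_3 = 2.8125, f(x_3) = 16.651495, coefficient = 4
x_4 = 3.5000, f(x_4) = 33.115452, coefficient = 1

I ≈ (0.687500/3) × 135.424856 = 31.034863
Exact value: 30.998452
Error: 0.036411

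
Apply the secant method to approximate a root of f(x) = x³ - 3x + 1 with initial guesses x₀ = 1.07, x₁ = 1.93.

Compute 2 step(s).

f(x) = x³ - 3x + 1
x₀ = 1.07, x₁ = 1.93

Secant formula: x_{n+1} = x_n - f(x_n)(x_n - x_{n-1})/(f(x_n) - f(x_{n-1}))

Iteration 1:
  f(1.070000) = -0.984957
  f(1.930000) = 2.399057
  x_2 = 1.930000 - 2.399057×(1.930000 - 1.070000)/(2.399057 - (-0.984957))
       = 1.320313
Iteration 2:
  f(1.930000) = 2.399057
  f(1.320313) = -0.659334
  x_3 = 1.320313 - (-0.659334)×(1.320313 - 1.930000)/(-0.659334 - 2.399057)
       = 1.451751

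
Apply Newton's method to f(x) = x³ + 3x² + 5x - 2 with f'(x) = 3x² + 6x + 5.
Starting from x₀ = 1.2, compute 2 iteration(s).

f(x) = x³ + 3x² + 5x - 2
f'(x) = 3x² + 6x + 5
x₀ = 1.2

Newton-Raphson formula: x_{n+1} = x_n - f(x_n)/f'(x_n)

Iteration 1:
  f(1.200000) = 10.048000
  f'(1.200000) = 16.520000
  x_1 = 1.200000 - 10.048000/16.520000 = 0.591768
Iteration 2:
  f(0.591768) = 2.216635
  f'(0.591768) = 9.601172
  x_2 = 0.591768 - 2.216635/9.601172 = 0.360896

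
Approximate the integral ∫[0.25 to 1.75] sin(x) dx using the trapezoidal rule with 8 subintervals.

f(x) = sin(x)
a = 0.25, b = 1.75, n = 8
h = (b - a)/n = 0.187500

Trapezoidal rule: (h/2)[f(x₀) + 2f(x₁) + 2f(x₂) + ... + f(xₙ)]

x_0 = 0.2500, f(x_0) = 0.247404, coefficient = 1
x_1 = 0.4375, f(x_1) = 0.423676, coefficient = 2
x_2 = 0.6250, f(x_2) = 0.585097, coefficient = 2
x_3 = 0.8125, f(x_3) = 0.726009, coefficient = 2
x_4 = 1.0000, f(x_4) = 0.841471, coefficient = 2
x_5 = 1.1875, f(x_5) = 0.927437, coefficient = 2
x_6 = 1.3750, f(x_6) = 0.980893, coefficient = 2
x_7 = 1.5625, f(x_7) = 0.999966, coefficient = 2
x_8 = 1.7500, f(x_8) = 0.983986, coefficient = 1

I ≈ (0.187500/2) × 12.200487 = 1.143796
Exact value: 1.147158
Error: 0.003363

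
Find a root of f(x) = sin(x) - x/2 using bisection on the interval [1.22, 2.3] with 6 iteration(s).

f(x) = sin(x) - x/2
Initial interval: [1.22, 2.3]

Iteration 1:
  c_1 = (1.220000 + 2.300000)/2 = 1.760000
  f(c_1) = f(1.760000) = 0.102154
  f(a) × f(c) ≥ 0, new interval: [1.760000, 2.300000]
Iteration 2:
  c_2 = (1.760000 + 2.300000)/2 = 2.030000
  f(c_2) = f(2.030000) = -0.118594
  f(a) × f(c) < 0, new interval: [1.760000, 2.030000]
Iteration 3:
  c_3 = (1.760000 + 2.030000)/2 = 1.895000
  f(c_3) = f(1.895000) = 0.000405
  f(a) × f(c) ≥ 0, new interval: [1.895000, 2.030000]
Iteration 4:
  c_4 = (1.895000 + 2.030000)/2 = 1.962500
  f(c_4) = f(1.962500) = -0.056990
  f(a) × f(c) < 0, new interval: [1.895000, 1.962500]
Iteration 5:
  c_5 = (1.895000 + 1.962500)/2 = 1.928750
  f(c_5) = f(1.928750) = -0.027759
  f(a) × f(c) < 0, new interval: [1.895000, 1.928750]
Iteration 6:
  c_6 = (1.895000 + 1.928750)/2 = 1.911875
  f(c_6) = f(1.911875) = -0.013543
  f(a) × f(c) < 0, new interval: [1.895000, 1.911875]

After 6 iteration(s), the approximation is c_6 = 1.911875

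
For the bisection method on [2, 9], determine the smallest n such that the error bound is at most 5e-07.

We need (b-a)/2^n ≤ 5e-07
(9 - 2)/2^n ≤ 5e-07
7/2^n ≤ 5e-07
2^n ≥ 14000000
n ≥ log₂(14000000) = 23.74
n ≥ 24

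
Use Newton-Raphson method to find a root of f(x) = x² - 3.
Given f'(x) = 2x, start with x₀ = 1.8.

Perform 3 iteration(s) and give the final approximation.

f(x) = x² - 3
f'(x) = 2x
x₀ = 1.8

Newton-Raphson formula: x_{n+1} = x_n - f(x_n)/f'(x_n)

Iteration 1:
  f(1.800000) = 0.240000
  f'(1.800000) = 3.600000
  x_1 = 1.800000 - 0.240000/3.600000 = 1.733333
Iteration 2:
  f(1.733333) = 0.004444
  f'(1.733333) = 3.466667
  x_2 = 1.733333 - 0.004444/3.466667 = 1.732051
Iteration 3:
  f(1.732051) = 0.000002
  f'(1.732051) = 3.464103
  x_3 = 1.732051 - 0.000002/3.464103 = 1.732051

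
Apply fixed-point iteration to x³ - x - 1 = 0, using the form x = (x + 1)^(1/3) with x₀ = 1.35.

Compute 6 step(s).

Equation: x³ - x - 1 = 0
Fixed-point form: x = (x + 1)^(1/3)
x₀ = 1.35

x_1 = g(1.350000) = 1.329503
x_2 = g(1.329503) = 1.325626
x_3 = g(1.325626) = 1.324890
x_4 = g(1.324890) = 1.324751
x_5 = g(1.324751) = 1.324724
x_6 = g(1.324724) = 1.324719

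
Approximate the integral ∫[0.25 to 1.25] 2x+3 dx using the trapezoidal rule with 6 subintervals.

f(x) = 2x+3
a = 0.25, b = 1.25, n = 6
h = (b - a)/n = 0.166667

Trapezoidal rule: (h/2)[f(x₀) + 2f(x₁) + 2f(x₂) + ... + f(xₙ)]

x_0 = 0.2500, f(x_0) = 3.500000, coefficient = 1
x_1 = 0.4167, f(x_1) = 3.833333, coefficient = 2
x_2 = 0.5833, f(x_2) = 4.166667, coefficient = 2
x_3 = 0.7500, f(x_3) = 4.500000, coefficient = 2
x_4 = 0.9167, f(x_4) = 4.833333, coefficient = 2
x_5 = 1.0833, f(x_5) = 5.166667, coefficient = 2
x_6 = 1.2500, f(x_6) = 5.500000, coefficient = 1

I ≈ (0.166667/2) × 54.000000 = 4.500000
Exact value: 4.500000
Error: 0.000000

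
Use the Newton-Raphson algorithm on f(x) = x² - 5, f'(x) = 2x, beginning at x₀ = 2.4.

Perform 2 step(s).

f(x) = x² - 5
f'(x) = 2x
x₀ = 2.4

Newton-Raphson formula: x_{n+1} = x_n - f(x_n)/f'(x_n)

Iteration 1:
  f(2.400000) = 0.760000
  f'(2.400000) = 4.800000
  x_1 = 2.400000 - 0.760000/4.800000 = 2.241667
Iteration 2:
  f(2.241667) = 0.025069
  f'(2.241667) = 4.483333
  x_2 = 2.241667 - 0.025069/4.483333 = 2.236075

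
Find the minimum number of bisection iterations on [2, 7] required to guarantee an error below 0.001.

We need (b-a)/2^n ≤ 0.001
(7 - 2)/2^n ≤ 0.001
5/2^n ≤ 0.001
2^n ≥ 5000
n ≥ log₂(5000) = 12.29
n ≥ 13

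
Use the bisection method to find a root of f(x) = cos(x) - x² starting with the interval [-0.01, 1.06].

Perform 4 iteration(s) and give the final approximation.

f(x) = cos(x) - x²
Initial interval: [-0.01, 1.06]

Iteration 1:
  c_1 = (-0.010000 + 1.060000)/2 = 0.525000
  f(c_1) = f(0.525000) = 0.589699
  f(a) × f(c) ≥ 0, new interval: [0.525000, 1.060000]
Iteration 2:
  c_2 = (0.525000 + 1.060000)/2 = 0.792500
  f(c_2) = f(0.792500) = 0.074011
  f(a) × f(c) ≥ 0, new interval: [0.792500, 1.060000]
Iteration 3:
  c_3 = (0.792500 + 1.060000)/2 = 0.926250
  f(c_3) = f(0.926250) = -0.257103
  f(a) × f(c) < 0, new interval: [0.792500, 0.926250]
Iteration 4:
  c_4 = (0.792500 + 0.926250)/2 = 0.859375
  f(c_4) = f(0.859375) = -0.085614
  f(a) × f(c) < 0, new interval: [0.792500, 0.859375]

After 4 iteration(s), the approximation is c_4 = 0.859375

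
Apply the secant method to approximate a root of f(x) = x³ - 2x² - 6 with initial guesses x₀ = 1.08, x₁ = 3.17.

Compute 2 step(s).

f(x) = x³ - 2x² - 6
x₀ = 1.08, x₁ = 3.17

Secant formula: x_{n+1} = x_n - f(x_n)(x_n - x_{n-1})/(f(x_n) - f(x_{n-1}))

Iteration 1:
  f(1.080000) = -7.073088
  f(3.170000) = 5.757213
  x_2 = 3.170000 - 5.757213×(3.170000 - 1.080000)/(5.757213 - (-7.073088))
       = 2.232175
Iteration 2:
  f(3.170000) = 5.757213
  f(2.232175) = -4.843163
  x_3 = 2.232175 - (-4.843163)×(2.232175 - 3.170000)/(-4.843163 - 5.757213)
       = 2.660654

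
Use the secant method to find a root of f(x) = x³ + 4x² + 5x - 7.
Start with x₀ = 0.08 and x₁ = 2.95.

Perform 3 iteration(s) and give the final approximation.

f(x) = x³ + 4x² + 5x - 7
x₀ = 0.08, x₁ = 2.95

Secant formula: x_{n+1} = x_n - f(x_n)(x_n - x_{n-1})/(f(x_n) - f(x_{n-1}))

Iteration 1:
  f(0.080000) = -6.573888
  f(2.950000) = 68.232375
  x_2 = 2.950000 - 68.232375×(2.950000 - 0.080000)/(68.232375 - (-6.573888))
       = 0.332212
Iteration 2:
  f(2.950000) = 68.232375
  f(0.332212) = -4.860814
  x_3 = 0.332212 - (-4.860814)×(0.332212 - 2.950000)/(-4.860814 - 68.232375)
       = 0.506299
Iteration 3:
  f(0.332212) = -4.860814
  f(0.506299) = -3.313363
  x_4 = 0.506299 - (-3.313363)×(0.506299 - 0.332212)/(-3.313363 - (-4.860814))
       = 0.879050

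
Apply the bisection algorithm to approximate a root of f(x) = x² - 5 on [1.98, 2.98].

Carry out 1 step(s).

f(x) = x² - 5
Initial interval: [1.98, 2.98]

Iteration 1:
  c_1 = (1.980000 + 2.980000)/2 = 2.480000
  f(c_1) = f(2.480000) = 1.150400
  f(a) × f(c) < 0, new interval: [1.980000, 2.480000]

After 1 iteration(s), the approximation is c_1 = 2.480000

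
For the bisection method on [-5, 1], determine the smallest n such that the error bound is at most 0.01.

We need (b-a)/2^n ≤ 0.01
(1 - (-5))/2^n ≤ 0.01
6/2^n ≤ 0.01
2^n ≥ 600
n ≥ log₂(600) = 9.23
n ≥ 10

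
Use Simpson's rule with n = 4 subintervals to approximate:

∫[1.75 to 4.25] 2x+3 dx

f(x) = 2x+3
a = 1.75, b = 4.25, n = 4
h = (b - a)/n = 0.625000

Simpson's rule: (h/3)[f(x₀) + 4f(x₁) + 2f(x₂) + ... + f(xₙ)]

x_0 = 1.7500, f(x_0) = 6.500000, coefficient = 1
x_1 = 2.3750, f(x_1) = 7.750000, coefficient = 4
x_2 = 3.0000, f(x_2) = 9.000000, coefficient = 2
x_3 = 3.6250, f(x_3) = 10.250000, coefficient = 4
x_4 = 4.2500, f(x_4) = 11.500000, coefficient = 1

I ≈ (0.625000/3) × 108.000000 = 22.500000
Exact value: 22.500000
Error: 0.000000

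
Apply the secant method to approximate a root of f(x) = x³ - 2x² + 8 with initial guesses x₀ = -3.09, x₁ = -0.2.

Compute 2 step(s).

f(x) = x³ - 2x² + 8
x₀ = -3.09, x₁ = -0.2

Secant formula: x_{n+1} = x_n - f(x_n)(x_n - x_{n-1})/(f(x_n) - f(x_{n-1}))

Iteration 1:
  f(-3.090000) = -40.599829
  f(-0.200000) = 7.912000
  x_2 = -0.200000 - 7.912000×(-0.200000 - (-3.090000))/(7.912000 - (-40.599829))
       = -0.671342
Iteration 2:
  f(-0.200000) = 7.912000
  f(-0.671342) = 6.796024
  x_3 = -0.671342 - 6.796024×(-0.671342 - (-0.200000))/(6.796024 - 7.912000)
       = -3.541705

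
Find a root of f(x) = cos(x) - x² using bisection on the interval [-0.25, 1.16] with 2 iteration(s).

f(x) = cos(x) - x²
Initial interval: [-0.25, 1.16]

Iteration 1:
  c_1 = (-0.250000 + 1.160000)/2 = 0.455000
  f(c_1) = f(0.455000) = 0.691236
  f(a) × f(c) ≥ 0, new interval: [0.455000, 1.160000]
Iteration 2:
  c_2 = (0.455000 + 1.160000)/2 = 0.807500
  f(c_2) = f(0.807500) = 0.039251
  f(a) × f(c) ≥ 0, new interval: [0.807500, 1.160000]

After 2 iteration(s), the approximation is c_2 = 0.807500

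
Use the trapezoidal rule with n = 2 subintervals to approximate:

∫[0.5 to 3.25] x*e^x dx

f(x) = x*e^x
a = 0.5, b = 3.25, n = 2
h = (b - a)/n = 1.375000

Trapezoidal rule: (h/2)[f(x₀) + 2f(x₁) + 2f(x₂) + ... + f(xₙ)]

x_0 = 0.5000, f(x_0) = 0.824361, coefficient = 1
x_1 = 1.8750, f(x_1) = 12.226536, coefficient = 2
x_2 = 3.2500, f(x_2) = 83.818605, coefficient = 1

I ≈ (1.375000/2) × 109.096037 = 75.003525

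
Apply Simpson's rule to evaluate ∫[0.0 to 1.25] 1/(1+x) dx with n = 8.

f(x) = 1/(1+x)
a = 0.0, b = 1.25, n = 8
h = (b - a)/n = 0.156250

Simpson's rule: (h/3)[f(x₀) + 4f(x₁) + 2f(x₂) + ... + f(xₙ)]

x_0 = 0.0000, f(x_0) = 1.000000, coefficient = 1
x_1 = 0.1562, f(x_1) = 0.864865, coefficient = 4
x_2 = 0.3125, f(x_2) = 0.761905, coefficient = 2
x_3 = 0.4688, f(x_3) = 0.680851, coefficient = 4
x_4 = 0.6250, f(x_4) = 0.615385, coefficient = 2
x_5 = 0.7812, f(x_5) = 0.561404, coefficient = 4
x_6 = 0.9375, f(x_6) = 0.516129, coefficient = 2
x_7 = 1.0938, f(x_7) = 0.477612, coefficient = 4
x_8 = 1.2500, f(x_8) = 0.444444, coefficient = 1

I ≈ (0.156250/3) × 15.570207 = 0.810948
Exact value: 0.810930
Error: 0.000018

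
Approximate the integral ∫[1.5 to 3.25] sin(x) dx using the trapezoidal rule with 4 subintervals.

f(x) = sin(x)
a = 1.5, b = 3.25, n = 4
h = (b - a)/n = 0.437500

Trapezoidal rule: (h/2)[f(x₀) + 2f(x₁) + 2f(x₂) + ... + f(xₙ)]

x_0 = 1.5000, f(x_0) = 0.997495, coefficient = 1
x_1 = 1.9375, f(x_1) = 0.933514, coefficient = 2
x_2 = 2.3750, f(x_2) = 0.693685, coefficient = 2
x_3 = 2.8125, f(x_3) = 0.323185, coefficient = 2
x_4 = 3.2500, f(x_4) = -0.108195, coefficient = 1

I ≈ (0.437500/2) × 4.790067 = 1.047827
Exact value: 1.064867
Error: 0.017040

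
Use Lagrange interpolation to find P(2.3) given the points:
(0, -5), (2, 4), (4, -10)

Lagrange interpolation formula:
P(x) = Σ yᵢ × Lᵢ(x)
where Lᵢ(x) = Π_{j≠i} (x - xⱼ)/(xᵢ - xⱼ)

L_0(2.3) = (2.3 - 2)/(0 - 2) × (2.3 - 4)/(0 - 4) = -0.063750
L_1(2.3) = (2.3 - 0)/(2 - 0) × (2.3 - 4)/(2 - 4) = 0.977500
L_2(2.3) = (2.3 - 0)/(4 - 0) × (2.3 - 2)/(4 - 2) = 0.086250

P(2.3) = (-5)×L_0(2.3) + 4×L_1(2.3) + (-10)×L_2(2.3)
P(2.3) = 3.366250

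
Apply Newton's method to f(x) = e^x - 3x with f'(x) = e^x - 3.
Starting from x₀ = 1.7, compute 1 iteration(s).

f(x) = e^x - 3x
f'(x) = e^x - 3
x₀ = 1.7

Newton-Raphson formula: x_{n+1} = x_n - f(x_n)/f'(x_n)

Iteration 1:
  f(1.700000) = 0.373947
  f'(1.700000) = 2.473947
  x_1 = 1.700000 - 0.373947/2.473947 = 1.548846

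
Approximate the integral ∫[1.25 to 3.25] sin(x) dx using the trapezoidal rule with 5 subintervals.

f(x) = sin(x)
a = 1.25, b = 3.25, n = 5
h = (b - a)/n = 0.400000

Trapezoidal rule: (h/2)[f(x₀) + 2f(x₁) + 2f(x₂) + ... + f(xₙ)]

x_0 = 1.2500, f(x_0) = 0.948985, coefficient = 1
x_1 = 1.6500, f(x_1) = 0.996865, coefficient = 2
x_2 = 2.0500, f(x_2) = 0.887362, coefficient = 2
x_3 = 2.4500, f(x_3) = 0.637765, coefficient = 2
x_4 = 2.8500, f(x_4) = 0.287478, coefficient = 2
x_5 = 3.2500, f(x_5) = -0.108195, coefficient = 1

I ≈ (0.400000/2) × 6.459730 = 1.291946
Exact value: 1.309452
Error: 0.017506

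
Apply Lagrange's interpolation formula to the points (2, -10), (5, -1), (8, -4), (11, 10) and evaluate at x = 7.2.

Lagrange interpolation formula:
P(x) = Σ yᵢ × Lᵢ(x)
where Lᵢ(x) = Π_{j≠i} (x - xⱼ)/(xᵢ - xⱼ)

L_0(7.2) = (7.2 - 5)/(2 - 5) × (7.2 - 8)/(2 - 8) × (7.2 - 11)/(2 - 11) = -0.041284
L_1(7.2) = (7.2 - 2)/(5 - 2) × (7.2 - 8)/(5 - 8) × (7.2 - 11)/(5 - 11) = 0.292741
L_2(7.2) = (7.2 - 2)/(8 - 2) × (7.2 - 5)/(8 - 5) × (7.2 - 11)/(8 - 11) = 0.805037
L_3(7.2) = (7.2 - 2)/(11 - 2) × (7.2 - 5)/(11 - 5) × (7.2 - 8)/(11 - 8) = -0.056494

P(7.2) = (-10)×L_0(7.2) + (-1)×L_1(7.2) + (-4)×L_2(7.2) + 10×L_3(7.2)
P(7.2) = -3.664988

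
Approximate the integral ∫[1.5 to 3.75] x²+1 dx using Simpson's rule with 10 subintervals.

f(x) = x²+1
a = 1.5, b = 3.75, n = 10
h = (b - a)/n = 0.225000

Simpson's rule: (h/3)[f(x₀) + 4f(x₁) + 2f(x₂) + ... + f(xₙ)]

x_0 = 1.5000, f(x_0) = 3.250000, coefficient = 1
x_1 = 1.7250, f(x_1) = 3.975625, coefficient = 4
x_2 = 1.9500, f(x_2) = 4.802500, coefficient = 2
x_3 = 2.1750, f(x_3) = 5.730625, coefficient = 4
x_4 = 2.4000, f(x_4) = 6.760000, coefficient = 2
x_5 = 2.6250, f(x_5) = 7.890625, coefficient = 4
x_6 = 2.8500, f(x_6) = 9.122500, coefficient = 2
x_7 = 3.0750, f(x_7) = 10.455625, coefficient = 4
x_8 = 3.3000, f(x_8) = 11.890000, coefficient = 2
x_9 = 3.5250, f(x_9) = 13.425625, coefficient = 4
x_10 = 3.7500, f(x_10) = 15.062500, coefficient = 1

I ≈ (0.225000/3) × 249.375000 = 18.703125
Exact value: 18.703125
Error: 0.000000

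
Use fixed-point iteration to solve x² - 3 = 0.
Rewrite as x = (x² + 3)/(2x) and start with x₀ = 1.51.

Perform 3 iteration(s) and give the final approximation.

Equation: x² - 3 = 0
Fixed-point form: x = (x² + 3)/(2x)
x₀ = 1.51

x_1 = g(1.510000) = 1.748377
x_2 = g(1.748377) = 1.732127
x_3 = g(1.732127) = 1.732051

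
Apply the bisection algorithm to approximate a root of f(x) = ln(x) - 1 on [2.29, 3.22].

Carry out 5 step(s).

f(x) = ln(x) - 1
Initial interval: [2.29, 3.22]

Iteration 1:
  c_1 = (2.290000 + 3.220000)/2 = 2.755000
  f(c_1) = f(2.755000) = 0.013417
  f(a) × f(c) < 0, new interval: [2.290000, 2.755000]
Iteration 2:
  c_2 = (2.290000 + 2.755000)/2 = 2.522500
  f(c_2) = f(2.522500) = -0.074750
  f(a) × f(c) ≥ 0, new interval: [2.522500, 2.755000]
Iteration 3:
  c_3 = (2.522500 + 2.755000)/2 = 2.638750
  f(c_3) = f(2.638750) = -0.029695
  f(a) × f(c) ≥ 0, new interval: [2.638750, 2.755000]
Iteration 4:
  c_4 = (2.638750 + 2.755000)/2 = 2.696875
  f(c_4) = f(2.696875) = -0.007906
  f(a) × f(c) ≥ 0, new interval: [2.696875, 2.755000]
Iteration 5:
  c_5 = (2.696875 + 2.755000)/2 = 2.725937
  f(c_5) = f(2.725937) = 0.002812
  f(a) × f(c) < 0, new interval: [2.696875, 2.725937]

After 5 iteration(s), the approximation is c_5 = 2.725937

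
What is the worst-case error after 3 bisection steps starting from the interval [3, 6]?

Bisection error bound: |error| ≤ (b-a)/2^n
|error| ≤ (6 - 3)/2^3 = 3/2^3
|error| ≤ 0.3750000000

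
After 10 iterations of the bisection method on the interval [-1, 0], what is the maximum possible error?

Bisection error bound: |error| ≤ (b-a)/2^n
|error| ≤ (0 - (-1))/2^10 = 1/2^10
|error| ≤ 0.0009765625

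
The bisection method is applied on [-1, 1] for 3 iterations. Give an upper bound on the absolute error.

Bisection error bound: |error| ≤ (b-a)/2^n
|error| ≤ (1 - (-1))/2^3 = 2/2^3
|error| ≤ 0.2500000000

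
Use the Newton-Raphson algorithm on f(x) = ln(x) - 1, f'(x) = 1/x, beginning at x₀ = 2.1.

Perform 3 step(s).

f(x) = ln(x) - 1
f'(x) = 1/x
x₀ = 2.1

Newton-Raphson formula: x_{n+1} = x_n - f(x_n)/f'(x_n)

Iteration 1:
  f(2.100000) = -0.258063
  f'(2.100000) = 0.476190
  x_1 = 2.100000 - (-0.258063)/0.476190 = 2.641932
Iteration 2:
  f(2.641932) = -0.028490
  f'(2.641932) = 0.378511
  x_2 = 2.641932 - (-0.028490)/0.378511 = 2.717199
Iteration 3:
  f(2.717199) = -0.000398
  f'(2.717199) = 0.368026
  x_3 = 2.717199 - (-0.000398)/0.368026 = 2.718282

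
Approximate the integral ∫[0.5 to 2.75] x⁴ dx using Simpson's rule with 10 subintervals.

f(x) = x⁴
a = 0.5, b = 2.75, n = 10
h = (b - a)/n = 0.225000

Simpson's rule: (h/3)[f(x₀) + 4f(x₁) + 2f(x₂) + ... + f(xₙ)]

x_0 = 0.5000, f(x_0) = 0.062500, coefficient = 1
x_1 = 0.7250, f(x_1) = 0.276282, coefficient = 4
x_2 = 0.9500, f(x_2) = 0.814506, coefficient = 2
x_3 = 1.1750, f(x_3) = 1.906125, coefficient = 4
x_4 = 1.4000, f(x_4) = 3.841600, coefficient = 2
x_5 = 1.6250, f(x_5) = 6.972900, coefficient = 4
x_6 = 1.8500, f(x_6) = 11.713506, coefficient = 2
x_7 = 2.0750, f(x_7) = 18.538407, coefficient = 4
x_8 = 2.3000, f(x_8) = 27.984100, coefficient = 2
x_9 = 2.5250, f(x_9) = 40.648594, coefficient = 4
x_10 = 2.7500, f(x_10) = 57.191406, coefficient = 1

I ≈ (0.225000/3) × 419.330564 = 31.449792
Exact value: 31.449023
Error: 0.000769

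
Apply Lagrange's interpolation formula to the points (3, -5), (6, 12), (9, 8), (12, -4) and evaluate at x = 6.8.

Lagrange interpolation formula:
P(x) = Σ yᵢ × Lᵢ(x)
where Lᵢ(x) = Π_{j≠i} (x - xⱼ)/(xᵢ - xⱼ)

L_0(6.8) = (6.8 - 6)/(3 - 6) × (6.8 - 9)/(3 - 9) × (6.8 - 12)/(3 - 12) = -0.056494
L_1(6.8) = (6.8 - 3)/(6 - 3) × (6.8 - 9)/(6 - 9) × (6.8 - 12)/(6 - 12) = 0.805037
L_2(6.8) = (6.8 - 3)/(9 - 3) × (6.8 - 6)/(9 - 6) × (6.8 - 12)/(9 - 12) = 0.292741
L_3(6.8) = (6.8 - 3)/(12 - 3) × (6.8 - 6)/(12 - 6) × (6.8 - 9)/(12 - 9) = -0.041284

P(6.8) = (-5)×L_0(6.8) + 12×L_1(6.8) + 8×L_2(6.8) + (-4)×L_3(6.8)
P(6.8) = 12.449975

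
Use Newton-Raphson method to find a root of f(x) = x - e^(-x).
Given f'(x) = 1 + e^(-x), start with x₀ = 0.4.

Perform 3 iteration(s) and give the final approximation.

f(x) = x - e^(-x)
f'(x) = 1 + e^(-x)
x₀ = 0.4

Newton-Raphson formula: x_{n+1} = x_n - f(x_n)/f'(x_n)

Iteration 1:
  f(0.400000) = -0.270320
  f'(0.400000) = 1.670320
  x_1 = 0.400000 - (-0.270320)/1.670320 = 0.561837
Iteration 2:
  f(0.561837) = -0.008323
  f'(0.561837) = 1.570161
  x_2 = 0.561837 - (-0.008323)/1.570161 = 0.567138
Iteration 3:
  f(0.567138) = -0.000008
  f'(0.567138) = 1.567146
  x_3 = 0.567138 - (-0.000008)/1.567146 = 0.567143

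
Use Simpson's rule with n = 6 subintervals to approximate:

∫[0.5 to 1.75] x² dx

f(x) = x²
a = 0.5, b = 1.75, n = 6
h = (b - a)/n = 0.208333

Simpson's rule: (h/3)[f(x₀) + 4f(x₁) + 2f(x₂) + ... + f(xₙ)]

x_0 = 0.5000, f(x_0) = 0.250000, coefficient = 1
x_1 = 0.7083, f(x_1) = 0.501736, coefficient = 4
x_2 = 0.9167, f(x_2) = 0.840278, coefficient = 2
x_3 = 1.1250, f(x_3) = 1.265625, coefficient = 4
x_4 = 1.3333, f(x_4) = 1.777778, coefficient = 2
x_5 = 1.5417, f(x_5) = 2.376736, coefficient = 4
x_6 = 1.7500, f(x_6) = 3.062500, coefficient = 1

I ≈ (0.208333/3) × 25.125000 = 1.744792
Exact value: 1.744792
Error: 0.000000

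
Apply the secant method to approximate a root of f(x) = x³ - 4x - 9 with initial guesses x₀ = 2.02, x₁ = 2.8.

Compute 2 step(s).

f(x) = x³ - 4x - 9
x₀ = 2.02, x₁ = 2.8

Secant formula: x_{n+1} = x_n - f(x_n)(x_n - x_{n-1})/(f(x_n) - f(x_{n-1}))

Iteration 1:
  f(2.020000) = -8.837592
  f(2.800000) = 1.752000
  x_2 = 2.800000 - 1.752000×(2.800000 - 2.020000)/(1.752000 - (-8.837592))
       = 2.670953
Iteration 2:
  f(2.800000) = 1.752000
  f(2.670953) = -0.629268
  x_3 = 2.670953 - (-0.629268)×(2.670953 - 2.800000)/(-0.629268 - 1.752000)
       = 2.705054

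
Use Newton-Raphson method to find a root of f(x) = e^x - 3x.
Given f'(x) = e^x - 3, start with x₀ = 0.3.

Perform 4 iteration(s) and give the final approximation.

f(x) = e^x - 3x
f'(x) = e^x - 3
x₀ = 0.3

Newton-Raphson formula: x_{n+1} = x_n - f(x_n)/f'(x_n)

Iteration 1:
  f(0.300000) = 0.449859
  f'(0.300000) = -1.650141
  x_1 = 0.300000 - 0.449859/(-1.650141) = 0.572618
Iteration 2:
  f(0.572618) = 0.055048
  f'(0.572618) = -1.227097
  x_2 = 0.572618 - 0.055048/(-1.227097) = 0.617479
Iteration 3:
  f(0.617479) = 0.001811
  f'(0.617479) = -1.145753
  x_3 = 0.617479 - 0.001811/(-1.145753) = 0.619059
Iteration 4:
  f(0.619059) = 0.000002
  f'(0.619059) = -1.142820
  x_4 = 0.619059 - 0.000002/(-1.142820) = 0.619061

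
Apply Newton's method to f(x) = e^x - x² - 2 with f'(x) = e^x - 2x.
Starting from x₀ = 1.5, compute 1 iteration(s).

f(x) = e^x - x² - 2
f'(x) = e^x - 2x
x₀ = 1.5

Newton-Raphson formula: x_{n+1} = x_n - f(x_n)/f'(x_n)

Iteration 1:
  f(1.500000) = 0.231689
  f'(1.500000) = 1.481689
  x_1 = 1.500000 - 0.231689/1.481689 = 1.343632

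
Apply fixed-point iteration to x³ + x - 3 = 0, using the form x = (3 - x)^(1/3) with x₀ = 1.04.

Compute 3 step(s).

Equation: x³ + x - 3 = 0
Fixed-point form: x = (3 - x)^(1/3)
x₀ = 1.04

x_1 = g(1.040000) = 1.251465
x_2 = g(1.251465) = 1.204735
x_3 = g(1.204735) = 1.215373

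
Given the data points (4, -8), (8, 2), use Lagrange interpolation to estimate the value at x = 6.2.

Lagrange interpolation formula:
P(x) = Σ yᵢ × Lᵢ(x)
where Lᵢ(x) = Π_{j≠i} (x - xⱼ)/(xᵢ - xⱼ)

L_0(6.2) = (6.2 - 8)/(4 - 8) = 0.450000
L_1(6.2) = (6.2 - 4)/(8 - 4) = 0.550000

P(6.2) = (-8)×L_0(6.2) + 2×L_1(6.2)
P(6.2) = -2.500000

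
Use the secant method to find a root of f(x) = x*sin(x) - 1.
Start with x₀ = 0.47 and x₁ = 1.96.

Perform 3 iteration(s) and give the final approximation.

f(x) = x*sin(x) - 1
x₀ = 0.47, x₁ = 1.96

Secant formula: x_{n+1} = x_n - f(x_n)(x_n - x_{n-1})/(f(x_n) - f(x_{n-1}))

Iteration 1:
  f(0.470000) = -0.787143
  f(1.960000) = 0.813415
  x_2 = 1.960000 - 0.813415×(1.960000 - 0.470000)/(0.813415 - (-0.787143))
       = 1.202772
Iteration 2:
  f(1.960000) = 0.813415
  f(1.202772) = 0.122234
  x_3 = 1.202772 - 0.122234×(1.202772 - 1.960000)/(0.122234 - 0.813415)
       = 1.068857
Iteration 3:
  f(1.202772) = 0.122234
  f(1.068857) = -0.062985
  x_4 = 1.068857 - (-0.062985)×(1.068857 - 1.202772)/(-0.062985 - 0.122234)
       = 1.114396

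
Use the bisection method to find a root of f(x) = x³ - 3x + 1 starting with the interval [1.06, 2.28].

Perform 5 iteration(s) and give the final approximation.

f(x) = x³ - 3x + 1
Initial interval: [1.06, 2.28]

Iteration 1:
  c_1 = (1.060000 + 2.280000)/2 = 1.670000
  f(c_1) = f(1.670000) = 0.647463
  f(a) × f(c) < 0, new interval: [1.060000, 1.670000]
Iteration 2:
  c_2 = (1.060000 + 1.670000)/2 = 1.365000
  f(c_2) = f(1.365000) = -0.551698
  f(a) × f(c) ≥ 0, new interval: [1.365000, 1.670000]
Iteration 3:
  c_3 = (1.365000 + 1.670000)/2 = 1.517500
  f(c_3) = f(1.517500) = -0.057992
  f(a) × f(c) ≥ 0, new interval: [1.517500, 1.670000]
Iteration 4:
  c_4 = (1.517500 + 1.670000)/2 = 1.593750
  f(c_4) = f(1.593750) = 0.266937
  f(a) × f(c) < 0, new interval: [1.517500, 1.593750]
Iteration 5:
  c_5 = (1.517500 + 1.593750)/2 = 1.555625
  f(c_5) = f(1.555625) = 0.097689
  f(a) × f(c) < 0, new interval: [1.517500, 1.555625]

After 5 iteration(s), the approximation is c_5 = 1.555625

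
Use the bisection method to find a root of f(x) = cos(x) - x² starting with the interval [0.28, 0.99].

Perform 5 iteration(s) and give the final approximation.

f(x) = cos(x) - x²
Initial interval: [0.28, 0.99]

Iteration 1:
  c_1 = (0.280000 + 0.990000)/2 = 0.635000
  f(c_1) = f(0.635000) = 0.401847
  f(a) × f(c) ≥ 0, new interval: [0.635000, 0.990000]
Iteration 2:
  c_2 = (0.635000 + 0.990000)/2 = 0.812500
  f(c_2) = f(0.812500) = 0.027529
  f(a) × f(c) ≥ 0, new interval: [0.812500, 0.990000]
Iteration 3:
  c_3 = (0.812500 + 0.990000)/2 = 0.901250
  f(c_3) = f(0.901250) = -0.191621
  f(a) × f(c) < 0, new interval: [0.812500, 0.901250]
Iteration 4:
  c_4 = (0.812500 + 0.901250)/2 = 0.856875
  f(c_4) = f(0.856875) = -0.079432
  f(a) × f(c) < 0, new interval: [0.812500, 0.856875]
Iteration 5:
  c_5 = (0.812500 + 0.856875)/2 = 0.834688
  f(c_5) = f(0.834688) = -0.025294
  f(a) × f(c) < 0, new interval: [0.812500, 0.834688]

After 5 iteration(s), the approximation is c_5 = 0.834688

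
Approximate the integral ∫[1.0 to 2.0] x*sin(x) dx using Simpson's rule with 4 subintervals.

f(x) = x*sin(x)
a = 1.0, b = 2.0, n = 4
h = (b - a)/n = 0.250000

Simpson's rule: (h/3)[f(x₀) + 4f(x₁) + 2f(x₂) + ... + f(xₙ)]

x_0 = 1.0000, f(x_0) = 0.841471, coefficient = 1
x_1 = 1.2500, f(x_1) = 1.186231, coefficient = 4
x_2 = 1.5000, f(x_2) = 1.496242, coefficient = 2
x_3 = 1.7500, f(x_3) = 1.721975, coefficient = 4
x_4 = 2.0000, f(x_4) = 1.818595, coefficient = 1

I ≈ (0.250000/3) × 17.285376 = 1.440448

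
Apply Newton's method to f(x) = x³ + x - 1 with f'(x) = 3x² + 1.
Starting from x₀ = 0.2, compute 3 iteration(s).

f(x) = x³ + x - 1
f'(x) = 3x² + 1
x₀ = 0.2

Newton-Raphson formula: x_{n+1} = x_n - f(x_n)/f'(x_n)

Iteration 1:
  f(0.200000) = -0.792000
  f'(0.200000) = 1.120000
  x_1 = 0.200000 - (-0.792000)/1.120000 = 0.907143
Iteration 2:
  f(0.907143) = 0.653638
  f'(0.907143) = 3.468724
  x_2 = 0.907143 - 0.653638/3.468724 = 0.718705
Iteration 3:
  f(0.718705) = 0.089943
  f'(0.718705) = 2.549612
  x_3 = 0.718705 - 0.089943/2.549612 = 0.683428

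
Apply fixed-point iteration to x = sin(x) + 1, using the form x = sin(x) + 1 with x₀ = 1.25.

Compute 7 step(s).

Equation: x = sin(x) + 1
Fixed-point form: x = sin(x) + 1
x₀ = 1.25

x_1 = g(1.250000) = 1.948985
x_2 = g(1.948985) = 1.929335
x_3 = g(1.929335) = 1.936411
x_4 = g(1.936411) = 1.933904
x_5 = g(1.933904) = 1.934797
x_6 = g(1.934797) = 1.934480
x_7 = g(1.934480) = 1.934593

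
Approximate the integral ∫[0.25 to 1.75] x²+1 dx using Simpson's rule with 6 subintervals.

f(x) = x²+1
a = 0.25, b = 1.75, n = 6
h = (b - a)/n = 0.250000

Simpson's rule: (h/3)[f(x₀) + 4f(x₁) + 2f(x₂) + ... + f(xₙ)]

x_0 = 0.2500, f(x_0) = 1.062500, coefficient = 1
x_1 = 0.5000, f(x_1) = 1.250000, coefficient = 4
x_2 = 0.7500, f(x_2) = 1.562500, coefficient = 2
x_3 = 1.0000, f(x_3) = 2.000000, coefficient = 4
x_4 = 1.2500, f(x_4) = 2.562500, coefficient = 2
x_5 = 1.5000, f(x_5) = 3.250000, coefficient = 4
x_6 = 1.7500, f(x_6) = 4.062500, coefficient = 1

I ≈ (0.250000/3) × 39.375000 = 3.281250
Exact value: 3.281250
Error: 0.000000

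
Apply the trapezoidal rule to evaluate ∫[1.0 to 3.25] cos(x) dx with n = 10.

f(x) = cos(x)
a = 1.0, b = 3.25, n = 10
h = (b - a)/n = 0.225000

Trapezoidal rule: (h/2)[f(x₀) + 2f(x₁) + 2f(x₂) + ... + f(xₙ)]

x_0 = 1.0000, f(x_0) = 0.540302, coefficient = 1
x_1 = 1.2250, f(x_1) = 0.338946, coefficient = 2
x_2 = 1.4500, f(x_2) = 0.120503, coefficient = 2
x_3 = 1.6750, f(x_3) = -0.104015, coefficient = 2
x_4 = 1.9000, f(x_4) = -0.323290, coefficient = 2
x_5 = 2.1250, f(x_5) = -0.526266, coefficient = 2
x_6 = 2.3500, f(x_6) = -0.702713, coefficient = 2
x_7 = 2.5750, f(x_7) = -0.843735, coefficient = 2
x_8 = 2.8000, f(x_8) = -0.942222, coefficient = 2
x_9 = 3.0250, f(x_9) = -0.993211, coefficient = 2
x_10 = 3.2500, f(x_10) = -0.994130, coefficient = 1

I ≈ (0.225000/2) × -8.405834 = -0.945656
Exact value: -0.949666
Error: 0.004010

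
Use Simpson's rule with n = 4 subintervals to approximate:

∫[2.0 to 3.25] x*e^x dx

f(x) = x*e^x
a = 2.0, b = 3.25, n = 4
h = (b - a)/n = 0.312500

Simpson's rule: (h/3)[f(x₀) + 4f(x₁) + 2f(x₂) + ... + f(xₙ)]

x_0 = 2.0000, f(x_0) = 14.778112, coefficient = 1
x_1 = 2.3125, f(x_1) = 23.355423, coefficient = 4
x_2 = 2.6250, f(x_2) = 36.237007, coefficient = 2
x_3 = 2.9375, f(x_3) = 55.426559, coefficient = 4
x_4 = 3.2500, f(x_4) = 83.818605, coefficient = 1

I ≈ (0.312500/3) × 486.198657 = 50.645693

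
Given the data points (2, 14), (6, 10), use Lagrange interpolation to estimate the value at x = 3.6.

Lagrange interpolation formula:
P(x) = Σ yᵢ × Lᵢ(x)
where Lᵢ(x) = Π_{j≠i} (x - xⱼ)/(xᵢ - xⱼ)

L_0(3.6) = (3.6 - 6)/(2 - 6) = 0.600000
L_1(3.6) = (3.6 - 2)/(6 - 2) = 0.400000

P(3.6) = 14×L_0(3.6) + 10×L_1(3.6)
P(3.6) = 12.400000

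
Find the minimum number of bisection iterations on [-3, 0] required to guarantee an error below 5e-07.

We need (b-a)/2^n ≤ 5e-07
(0 - (-3))/2^n ≤ 5e-07
3/2^n ≤ 5e-07
2^n ≥ 6000000
n ≥ log₂(6000000) = 22.52
n ≥ 23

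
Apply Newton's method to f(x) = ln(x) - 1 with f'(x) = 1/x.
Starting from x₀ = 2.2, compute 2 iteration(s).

f(x) = ln(x) - 1
f'(x) = 1/x
x₀ = 2.2

Newton-Raphson formula: x_{n+1} = x_n - f(x_n)/f'(x_n)

Iteration 1:
  f(2.200000) = -0.211543
  f'(2.200000) = 0.454545
  x_1 = 2.200000 - (-0.211543)/0.454545 = 2.665394
Iteration 2:
  f(2.665394) = -0.019648
  f'(2.665394) = 0.375179
  x_2 = 2.665394 - (-0.019648)/0.375179 = 2.717764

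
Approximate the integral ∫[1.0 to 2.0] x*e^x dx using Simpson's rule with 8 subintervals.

f(x) = x*e^x
a = 1.0, b = 2.0, n = 8
h = (b - a)/n = 0.125000

Simpson's rule: (h/3)[f(x₀) + 4f(x₁) + 2f(x₂) + ... + f(xₙ)]

x_0 = 1.0000, f(x_0) = 2.718282, coefficient = 1
x_1 = 1.1250, f(x_1) = 3.465244, coefficient = 4
x_2 = 1.2500, f(x_2) = 4.362929, coefficient = 2
x_3 = 1.3750, f(x_3) = 5.438230, coefficient = 4
x_4 = 1.5000, f(x_4) = 6.722534, coefficient = 2
x_5 = 1.6250, f(x_5) = 8.252431, coefficient = 4
x_6 = 1.7500, f(x_6) = 10.070555, coefficient = 2
x_7 = 1.8750, f(x_7) = 12.226536, coefficient = 4
x_8 = 2.0000, f(x_8) = 14.778112, coefficient = 1

I ≈ (0.125000/3) × 177.338193 = 7.389091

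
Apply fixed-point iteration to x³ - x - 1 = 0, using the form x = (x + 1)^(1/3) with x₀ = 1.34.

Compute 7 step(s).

Equation: x³ - x - 1 = 0
Fixed-point form: x = (x + 1)^(1/3)
x₀ = 1.34

x_1 = g(1.340000) = 1.327614
x_2 = g(1.327614) = 1.325268
x_3 = g(1.325268) = 1.324822
x_4 = g(1.324822) = 1.324738
x_5 = g(1.324738) = 1.324722
x_6 = g(1.324722) = 1.324719
x_7 = g(1.324719) = 1.324718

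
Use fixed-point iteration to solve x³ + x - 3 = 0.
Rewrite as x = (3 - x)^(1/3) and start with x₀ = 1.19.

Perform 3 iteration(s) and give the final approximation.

Equation: x³ + x - 3 = 0
Fixed-point form: x = (3 - x)^(1/3)
x₀ = 1.19

x_1 = g(1.190000) = 1.218689
x_2 = g(1.218689) = 1.212216
x_3 = g(1.212216) = 1.213682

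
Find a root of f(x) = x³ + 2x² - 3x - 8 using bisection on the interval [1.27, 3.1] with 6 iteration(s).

f(x) = x³ + 2x² - 3x - 8
Initial interval: [1.27, 3.1]

Iteration 1:
  c_1 = (1.270000 + 3.100000)/2 = 2.185000
  f(c_1) = f(2.185000) = 5.425132
  f(a) × f(c) < 0, new interval: [1.270000, 2.185000]
Iteration 2:
  c_2 = (1.270000 + 2.185000)/2 = 1.727500
  f(c_2) = f(1.727500) = -2.058685
  f(a) × f(c) ≥ 0, new interval: [1.727500, 2.185000]
Iteration 3:
  c_3 = (1.727500 + 2.185000)/2 = 1.956250
  f(c_3) = f(1.956250) = 1.271479
  f(a) × f(c) < 0, new interval: [1.727500, 1.956250]
Iteration 4:
  c_4 = (1.727500 + 1.956250)/2 = 1.841875
  f(c_4) = f(1.841875) = -0.492051
  f(a) × f(c) ≥ 0, new interval: [1.841875, 1.956250]
Iteration 5:
  c_5 = (1.841875 + 1.956250)/2 = 1.899062
  f(c_5) = f(1.899062) = 0.364541
  f(a) × f(c) < 0, new interval: [1.841875, 1.899062]
Iteration 6:
  c_6 = (1.841875 + 1.899062)/2 = 1.870469
  f(c_6) = f(1.870469) = -0.069978
  f(a) × f(c) ≥ 0, new interval: [1.870469, 1.899062]

After 6 iteration(s), the approximation is c_6 = 1.870469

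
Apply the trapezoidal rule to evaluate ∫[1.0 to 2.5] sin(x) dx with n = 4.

f(x) = sin(x)
a = 1.0, b = 2.5, n = 4
h = (b - a)/n = 0.375000

Trapezoidal rule: (h/2)[f(x₀) + 2f(x₁) + 2f(x₂) + ... + f(xₙ)]

x_0 = 1.0000, f(x_0) = 0.841471, coefficient = 1
x_1 = 1.3750, f(x_1) = 0.980893, coefficient = 2
x_2 = 1.7500, f(x_2) = 0.983986, coefficient = 2
x_3 = 2.1250, f(x_3) = 0.850320, coefficient = 2
x_4 = 2.5000, f(x_4) = 0.598472, coefficient = 1

I ≈ (0.375000/2) × 7.070341 = 1.325689
Exact value: 1.341446
Error: 0.015757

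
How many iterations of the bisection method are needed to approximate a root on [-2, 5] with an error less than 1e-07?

We need (b-a)/2^n ≤ 1e-07
(5 - (-2))/2^n ≤ 1e-07
7/2^n ≤ 1e-07
2^n ≥ 70000000
n ≥ log₂(70000000) = 26.06
n ≥ 27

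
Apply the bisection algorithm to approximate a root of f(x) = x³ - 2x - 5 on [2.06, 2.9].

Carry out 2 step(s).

f(x) = x³ - 2x - 5
Initial interval: [2.06, 2.9]

Iteration 1:
  c_1 = (2.060000 + 2.900000)/2 = 2.480000
  f(c_1) = f(2.480000) = 5.292992
  f(a) × f(c) < 0, new interval: [2.060000, 2.480000]
Iteration 2:
  c_2 = (2.060000 + 2.480000)/2 = 2.270000
  f(c_2) = f(2.270000) = 2.157083
  f(a) × f(c) < 0, new interval: [2.060000, 2.270000]

After 2 iteration(s), the approximation is c_2 = 2.270000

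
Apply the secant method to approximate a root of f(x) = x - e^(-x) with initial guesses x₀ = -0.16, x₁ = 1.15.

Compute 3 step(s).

f(x) = x - e^(-x)
x₀ = -0.16, x₁ = 1.15

Secant formula: x_{n+1} = x_n - f(x_n)(x_n - x_{n-1})/(f(x_n) - f(x_{n-1}))

Iteration 1:
  f(-0.160000) = -1.333511
  f(1.150000) = 0.833363
  x_2 = 1.150000 - 0.833363×(1.150000 - (-0.160000))/(0.833363 - (-1.333511))
       = 0.646184
Iteration 2:
  f(1.150000) = 0.833363
  f(0.646184) = 0.122142
  x_3 = 0.646184 - 0.122142×(0.646184 - 1.150000)/(0.122142 - 0.833363)
       = 0.559661
Iteration 3:
  f(0.646184) = 0.122142
  f(0.559661) = -0.011742
  x_4 = 0.559661 - (-0.011742)×(0.559661 - 0.646184)/(-0.011742 - 0.122142)
       = 0.567249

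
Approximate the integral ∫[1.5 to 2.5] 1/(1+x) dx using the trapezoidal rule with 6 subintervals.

f(x) = 1/(1+x)
a = 1.5, b = 2.5, n = 6
h = (b - a)/n = 0.166667

Trapezoidal rule: (h/2)[f(x₀) + 2f(x₁) + 2f(x₂) + ... + f(xₙ)]

x_0 = 1.5000, f(x_0) = 0.400000, coefficient = 1
x_1 = 1.6667, f(x_1) = 0.375000, coefficient = 2
x_2 = 1.8333, f(x_2) = 0.352941, coefficient = 2
x_3 = 2.0000, f(x_3) = 0.333333, coefficient = 2
x_4 = 2.1667, f(x_4) = 0.315789, coefficient = 2
x_5 = 2.3333, f(x_5) = 0.300000, coefficient = 2
x_6 = 2.5000, f(x_6) = 0.285714, coefficient = 1

I ≈ (0.166667/2) × 4.039842 = 0.336654
Exact value: 0.336472
Error: 0.000181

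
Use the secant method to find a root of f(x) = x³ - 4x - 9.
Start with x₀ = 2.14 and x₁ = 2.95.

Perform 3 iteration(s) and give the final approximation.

f(x) = x³ - 4x - 9
x₀ = 2.14, x₁ = 2.95

Secant formula: x_{n+1} = x_n - f(x_n)(x_n - x_{n-1})/(f(x_n) - f(x_{n-1}))

Iteration 1:
  f(2.140000) = -7.759656
  f(2.950000) = 4.872375
  x_2 = 2.950000 - 4.872375×(2.950000 - 2.140000)/(4.872375 - (-7.759656))
       = 2.637570
Iteration 2:
  f(2.950000) = 4.872375
  f(2.637570) = -1.201295
  x_3 = 2.637570 - (-1.201295)×(2.637570 - 2.950000)/(-1.201295 - 4.872375)
       = 2.699365
Iteration 3:
  f(2.637570) = -1.201295
  f(2.699365) = -0.128347
  x_4 = 2.699365 - (-0.128347)×(2.699365 - 2.637570)/(-0.128347 - (-1.201295))
       = 2.706757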